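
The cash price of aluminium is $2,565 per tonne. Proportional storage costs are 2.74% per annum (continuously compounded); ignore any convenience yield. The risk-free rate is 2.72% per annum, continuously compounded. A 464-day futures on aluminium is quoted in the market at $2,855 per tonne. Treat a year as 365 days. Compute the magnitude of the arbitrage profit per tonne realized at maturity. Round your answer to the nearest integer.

Fair futures: F* = S·e^(carry·T), with carry = (r + u) = 0.0272 + 0.0274 = 0.0546
F* = 2565 · e^(0.0546 × 464/365) = 2565 · e^0.069409 = 2565 × 1.071875 = $2749.3594
Market $2855 > fair $2749.3594: forward overpriced → cash-and-carry (buy spot, short the forward).
At maturity, profit = |F_mkt − F*| = |2855 − 2749.3594| = $106 per tonne

$106 per tonne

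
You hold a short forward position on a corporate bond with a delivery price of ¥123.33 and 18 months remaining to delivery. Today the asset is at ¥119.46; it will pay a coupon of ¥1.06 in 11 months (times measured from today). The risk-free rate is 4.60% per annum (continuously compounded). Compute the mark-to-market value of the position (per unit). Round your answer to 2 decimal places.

PV(remaining coupons) I = 1.06·e^(−0.0460·11/12) = 1.0162
Current forward F = (S − I)·e^(rT) = (119.46 − 1.0162)·e^(0.0460·18/12) = 118.4438 × 1.071436 = 126.9050
Value (long) = (F − K)·e^(−rT) = (126.9050 − 123.33) × 0.933327 = 3.3366
Short position value = −(long value) = -¥3.34

-¥3.34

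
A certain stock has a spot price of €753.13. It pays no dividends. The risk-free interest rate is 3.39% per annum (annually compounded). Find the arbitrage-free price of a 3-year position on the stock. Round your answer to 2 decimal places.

€832.35

F = S · (1+r)^T
= 753.13 × 1.105187
F = €832.35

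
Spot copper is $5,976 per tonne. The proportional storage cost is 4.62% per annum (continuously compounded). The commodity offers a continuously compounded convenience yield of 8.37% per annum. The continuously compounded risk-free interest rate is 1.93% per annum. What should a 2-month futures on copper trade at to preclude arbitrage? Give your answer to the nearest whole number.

Net carry = r + u − y = 0.0193 + 0.0462 − 0.0837 = -0.0182
F = S·e^((r+u−y)T) = 5976 · e^(-0.0182 × 2/12) = 5976 · e^-0.003033
= 5976 × 0.996972 = $5,958 per tonne

$5,958 per tonne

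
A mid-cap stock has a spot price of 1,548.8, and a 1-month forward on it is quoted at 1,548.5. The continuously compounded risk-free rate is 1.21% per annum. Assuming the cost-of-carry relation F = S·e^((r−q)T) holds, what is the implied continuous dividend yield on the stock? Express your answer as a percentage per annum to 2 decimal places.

1.44%

From F = S·e^((r−q)T): (r − q) = ln(F/S)/T
ln(1548.5/1548.8) = ln(0.999806) = -0.000194
(r − q) = -0.000194 / (1/12) = -0.002328
q = r − ln(F/S)/T = 0.0121 + 0.002328 = 0.014428
q = 1.44%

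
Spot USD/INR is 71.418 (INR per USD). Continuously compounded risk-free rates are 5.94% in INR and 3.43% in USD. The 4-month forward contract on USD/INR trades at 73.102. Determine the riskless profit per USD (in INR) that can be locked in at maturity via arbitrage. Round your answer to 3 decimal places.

1.084 per USD (in INR)

Fair forward: F* = S·e^(carry·T), with carry = (r_INR − r_USD) = 0.0594 − 0.0343 = 0.0251
F* = 71.418 · e^(0.0251 × 4/12) = 71.418 · e^0.008367 = 71.418 × 1.008402 = 72.0181
Market 73.102 > fair 72.0181: forward overpriced → cash-and-carry (buy spot, short the forward).
At maturity, profit = |F_mkt − F*| = |73.102 − 72.0181| = 1.084 per USD (in INR)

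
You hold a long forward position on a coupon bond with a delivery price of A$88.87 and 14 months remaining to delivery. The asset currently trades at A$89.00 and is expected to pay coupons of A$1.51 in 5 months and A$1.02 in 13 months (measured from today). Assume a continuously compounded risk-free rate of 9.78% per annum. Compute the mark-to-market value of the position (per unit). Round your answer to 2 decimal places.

PV(remaining coupons) I = 1.51·e^(−0.0978·5/12) + 1.02·e^(−0.0978·13/12) = 2.3672
Current forward F = (S − I)·e^(rT) = (89.00 − 2.3672)·e^(0.0978·14/12) = 86.6328 × 1.120864 = 97.1036
Value (long) = (F − K)·e^(−rT) = (97.1036 − 88.87) × 0.892169 = 7.3458
Value = A$7.35

A$7.35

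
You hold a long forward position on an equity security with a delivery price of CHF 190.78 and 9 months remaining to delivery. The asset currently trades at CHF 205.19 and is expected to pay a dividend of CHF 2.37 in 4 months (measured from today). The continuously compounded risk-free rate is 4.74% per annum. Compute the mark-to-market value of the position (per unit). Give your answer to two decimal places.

PV(remaining dividends) I = 2.37·e^(−0.0474·4/12) = 2.3328
Current forward F = (S − I)·e^(rT) = (205.19 − 2.3328)·e^(0.0474·9/12) = 202.8572 × 1.036189 = 210.1984
Value (long) = (F − K)·e^(−rT) = (210.1984 − 190.78) × 0.965074 = 18.7402
Value = CHF 18.74

CHF 18.74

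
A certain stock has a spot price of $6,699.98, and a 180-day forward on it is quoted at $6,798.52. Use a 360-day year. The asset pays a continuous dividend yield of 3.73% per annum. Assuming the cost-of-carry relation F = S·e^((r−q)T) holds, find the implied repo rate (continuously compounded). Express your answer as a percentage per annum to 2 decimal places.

6.65%

From F = S·e^((r−q)T): (r − q) = ln(F/S)/T
ln(6798.52/6699.98) = ln(1.014708) = 0.014601
(r − q) = 0.014601 / (180/360) = 0.029202
r = ln(F/S)/T + q = 0.029202 + 0.0373 = 0.066502
r = 6.65%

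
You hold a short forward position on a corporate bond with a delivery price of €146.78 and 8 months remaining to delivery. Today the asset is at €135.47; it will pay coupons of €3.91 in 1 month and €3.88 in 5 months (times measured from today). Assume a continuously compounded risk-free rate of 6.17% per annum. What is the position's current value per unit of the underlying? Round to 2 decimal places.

€13.07

PV(remaining coupons) I = 3.91·e^(−0.0617·1/12) + 3.88·e^(−0.0617·5/12) = 7.6715
Current forward F = (S − I)·e^(rT) = (135.47 − 7.6715)·e^(0.0617·8/12) = 127.7985 × 1.041991 = 133.1649
Value (long) = (F − K)·e^(−rT) = (133.1649 − 146.78) × 0.959701 = -13.0664
Short position value = −(long value) = €13.07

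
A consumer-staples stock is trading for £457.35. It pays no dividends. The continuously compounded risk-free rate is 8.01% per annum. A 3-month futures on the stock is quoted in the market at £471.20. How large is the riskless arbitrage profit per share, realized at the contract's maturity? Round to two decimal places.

Fair futures: F* = S·e^(carry·T), with carry = r = 0.0801
F* = 457.35 · e^(0.0801 × 3/12) = 457.35 · e^0.020025 = 457.35 × 1.020227 = £466.6008
Market £471.20 > fair £466.6008: forward overpriced → cash-and-carry (buy spot, short the forward).
At maturity, profit = |F_mkt − F*| = |471.20 − 466.6008| = £4.60 per share

£4.60 per share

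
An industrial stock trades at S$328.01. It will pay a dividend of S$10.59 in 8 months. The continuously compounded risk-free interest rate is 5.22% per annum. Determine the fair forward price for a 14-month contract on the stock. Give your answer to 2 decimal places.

PV(dividends) I = 10.59·e^(−0.0522·8/12)
I = 10.2278
F = (S − I)·e^(rT) = (328.01 − 10.2278) · e^(0.0522·14/12)
= 317.7822 · e^0.060900 = 317.7822 × 1.062793 = S$337.74

S$337.74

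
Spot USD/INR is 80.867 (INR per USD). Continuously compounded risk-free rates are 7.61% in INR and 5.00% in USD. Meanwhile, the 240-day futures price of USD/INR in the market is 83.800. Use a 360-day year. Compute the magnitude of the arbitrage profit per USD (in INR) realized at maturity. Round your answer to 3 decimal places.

1.514 per USD (in INR)

Fair futures: F* = S·e^(carry·T), with carry = (r_INR − r_USD) = 0.0761 − 0.0500 = 0.0261
F* = 80.867 · e^(0.0261 × 240/360) = 80.867 · e^0.017400 = 80.867 × 1.017552 = 82.2864
Market 83.800 > fair 82.2864: forward overpriced → cash-and-carry (buy spot, short the forward).
At maturity, profit = |F_mkt − F*| = |83.800 − 82.2864| = 1.514 per USD (in INR)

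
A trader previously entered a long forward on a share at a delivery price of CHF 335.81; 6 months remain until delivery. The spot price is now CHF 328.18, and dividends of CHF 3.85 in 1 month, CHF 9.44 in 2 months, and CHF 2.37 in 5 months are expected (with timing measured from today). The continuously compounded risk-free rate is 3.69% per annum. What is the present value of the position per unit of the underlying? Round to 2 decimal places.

PV(remaining dividends) I = 3.85·e^(−0.0369·1/12) + 9.44·e^(−0.0369·2/12) + 2.37·e^(−0.0369·5/12) = 15.5541
Current forward F = (S − I)·e^(rT) = (328.18 − 15.5541)·e^(0.0369·6/12) = 312.6259 × 1.018621 = 318.4473
Value (long) = (F − K)·e^(−rT) = (318.4473 − 335.81) × 0.981719 = -17.0453
Value = -CHF 17.05

-CHF 17.05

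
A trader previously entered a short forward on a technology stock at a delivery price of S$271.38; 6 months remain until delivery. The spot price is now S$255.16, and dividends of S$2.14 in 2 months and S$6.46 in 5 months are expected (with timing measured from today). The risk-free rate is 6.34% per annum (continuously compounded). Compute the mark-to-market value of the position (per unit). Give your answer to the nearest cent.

PV(remaining dividends) I = 2.14·e^(−0.0634·2/12) + 6.46·e^(−0.0634·5/12) = 8.4091
Current forward F = (S − I)·e^(rT) = (255.16 − 8.4091)·e^(0.0634·6/12) = 246.7509 × 1.032208 = 254.6983
Value (long) = (F − K)·e^(−rT) = (254.6983 − 271.38) × 0.968797 = -16.1612
Short position value = −(long value) = S$16.16

S$16.16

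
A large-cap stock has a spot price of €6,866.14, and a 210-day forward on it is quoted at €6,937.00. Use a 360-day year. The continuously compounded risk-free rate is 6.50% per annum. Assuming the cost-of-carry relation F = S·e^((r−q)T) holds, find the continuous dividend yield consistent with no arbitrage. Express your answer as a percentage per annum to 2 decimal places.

From F = S·e^((r−q)T): (r − q) = ln(F/S)/T
ln(6937.00/6866.14) = ln(1.010320) = 0.010267
(r − q) = 0.010267 / (210/360) = 0.017601
q = r − ln(F/S)/T = 0.0650 − 0.017601 = 0.047399
q = 4.74%

4.74%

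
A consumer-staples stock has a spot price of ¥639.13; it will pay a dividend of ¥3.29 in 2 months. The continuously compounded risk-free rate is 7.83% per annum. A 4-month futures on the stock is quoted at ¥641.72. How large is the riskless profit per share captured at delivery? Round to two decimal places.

¥10.98 per share

PV(dividends) I = 3.29·e^(−0.0783·2/12) = 3.2473
Fair futures F* = (S − I)·e^(rT) = (639.13 − 3.2473)·e^0.026100 = 635.8827 × 1.026444 = 652.6980
Market ¥641.72 < fair 652.6980: forward underpriced → reverse cash-and-carry (short the stock, invest proceeds at r, pay the dividends, go long the forward).
Profit at T = |F_mkt − F*| = |641.72 − 652.6980| = ¥10.98 per share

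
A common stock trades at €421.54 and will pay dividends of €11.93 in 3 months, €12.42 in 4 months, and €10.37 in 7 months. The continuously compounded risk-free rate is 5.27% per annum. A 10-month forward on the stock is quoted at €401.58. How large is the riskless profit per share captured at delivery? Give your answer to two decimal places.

€3.32 per share

PV(dividends) I = 11.93·e^(−0.0527·3/12) + 12.42·e^(−0.0527·4/12) + 10.37·e^(−0.0527·7/12) = 34.0336
Fair forward F* = (S − I)·e^(rT) = (421.54 − 34.0336)·e^0.043917 = 387.5064 × 1.044896 = 404.9039
Market €401.58 < fair 404.9039: forward underpriced → reverse cash-and-carry (short the stock, invest proceeds at r, pay the dividends, go long the forward).
Profit at T = |F_mkt − F*| = |401.58 − 404.9039| = €3.32 per share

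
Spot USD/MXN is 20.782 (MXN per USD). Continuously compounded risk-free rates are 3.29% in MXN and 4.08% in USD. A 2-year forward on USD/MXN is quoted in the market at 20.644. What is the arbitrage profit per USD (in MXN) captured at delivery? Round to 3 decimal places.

Fair forward: F* = S·e^(carry·T), with carry = (r_MXN − r_USD) = 0.0329 − 0.0408 = -0.0079
F* = 20.782 · e^(-0.0079 × 2) = 20.782 · e^-0.015800 = 20.782 × 0.984324 = 20.4562
Market 20.644 > fair 20.4562: forward overpriced → cash-and-carry (buy spot, short the forward).
At maturity, profit = |F_mkt − F*| = |20.644 − 20.4562| = 0.188 per USD (in MXN)

0.188 per USD (in MXN)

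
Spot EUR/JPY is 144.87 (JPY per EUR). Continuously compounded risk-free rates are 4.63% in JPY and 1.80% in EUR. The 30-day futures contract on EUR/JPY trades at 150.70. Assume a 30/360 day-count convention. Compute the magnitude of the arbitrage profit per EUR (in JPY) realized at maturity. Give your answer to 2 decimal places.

Fair futures: F* = S·e^(carry·T), with carry = (r_JPY − r_EUR) = 0.0463 − 0.0180 = 0.0283
F* = 144.87 · e^(0.0283 × 30/360) = 144.87 · e^0.002358 = 144.87 × 1.002361 = 145.2120
Market 150.70 > fair 145.2120: forward overpriced → cash-and-carry (buy spot, short the forward).
At maturity, profit = |F_mkt − F*| = |150.70 − 145.2120| = 5.49 per EUR (in JPY)

5.49 per EUR (in JPY)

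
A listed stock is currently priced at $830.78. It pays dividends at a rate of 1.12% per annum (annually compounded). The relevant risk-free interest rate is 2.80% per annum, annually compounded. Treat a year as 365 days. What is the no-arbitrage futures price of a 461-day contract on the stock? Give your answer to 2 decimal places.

F = S · (1+r)^T / (1+q)^T
= 830.78 × 1.035494 / 1.014167 = 830.78 × 1.021029
F = $848.25

$848.25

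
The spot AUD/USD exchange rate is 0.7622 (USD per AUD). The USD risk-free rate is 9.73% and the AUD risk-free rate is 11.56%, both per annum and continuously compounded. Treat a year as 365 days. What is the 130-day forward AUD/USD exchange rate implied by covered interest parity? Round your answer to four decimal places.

0.7572

F = S·e^((r_USD − r_AUD)T) = 0.7622 · e^((0.0973 − 0.1156) × 130/365)
= 0.7622 · e^-0.006518 = 0.7622 × 0.993503
F = 0.7572 USD per AUD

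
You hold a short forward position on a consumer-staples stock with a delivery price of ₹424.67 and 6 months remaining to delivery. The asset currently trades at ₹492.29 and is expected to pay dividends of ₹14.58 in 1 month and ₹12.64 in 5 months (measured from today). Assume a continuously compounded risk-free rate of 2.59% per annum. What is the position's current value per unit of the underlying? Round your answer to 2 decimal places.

-₹46.03

PV(remaining dividends) I = 14.58·e^(−0.0259·1/12) + 12.64·e^(−0.0259·5/12) = 27.0529
Current forward F = (S − I)·e^(rT) = (492.29 − 27.0529)·e^(0.0259·6/12) = 465.2371 × 1.013034 = 471.3010
Value (long) = (F − K)·e^(−rT) = (471.3010 − 424.67) × 0.987133 = 46.0310
Short position value = −(long value) = -₹46.03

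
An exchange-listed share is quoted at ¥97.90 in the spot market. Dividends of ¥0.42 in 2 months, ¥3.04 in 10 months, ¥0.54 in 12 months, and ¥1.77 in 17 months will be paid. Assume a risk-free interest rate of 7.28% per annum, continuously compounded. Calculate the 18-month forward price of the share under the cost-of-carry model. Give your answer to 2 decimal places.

¥103.20

PV(dividends) I = 0.42·e^(−0.0728·2/12) + 3.04·e^(−0.0728·10/12) + 0.54·e^(−0.0728·12/12) + 1.77·e^(−0.0728·17/12)
I = 0.4149 + 2.8611 + 0.5021 + 1.5966 = 5.3747
F = (S − I)·e^(rT) = (97.90 − 5.3747) · e^(0.0728·18/12)
= 92.5253 · e^0.109200 = 92.5253 × 1.115385 = ¥103.20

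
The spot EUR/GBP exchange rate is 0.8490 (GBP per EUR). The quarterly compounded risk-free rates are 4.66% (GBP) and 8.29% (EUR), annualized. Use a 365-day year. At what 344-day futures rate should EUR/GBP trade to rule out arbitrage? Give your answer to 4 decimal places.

0.8209

By covered interest parity, F = S · (1+r_GBP/4)^(4T) / (1+r_EUR/4)^(4T)
= 0.8490 × 1.044632 / 1.080400 = 0.8490 × 0.966894
F = 0.8209 GBP per EUR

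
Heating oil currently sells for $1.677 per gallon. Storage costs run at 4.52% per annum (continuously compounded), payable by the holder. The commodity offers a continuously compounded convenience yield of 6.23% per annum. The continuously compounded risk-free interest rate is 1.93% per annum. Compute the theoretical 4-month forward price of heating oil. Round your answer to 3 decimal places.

Net carry = r + u − y = 0.0193 + 0.0452 − 0.0623 = 0.0022
F = S·e^((r+u−y)T) = 1.677 · e^(0.0022 × 4/12) = 1.677 · e^0.000733
= 1.677 × 1.000733 = $1.678 per gallon

$1.678 per gallon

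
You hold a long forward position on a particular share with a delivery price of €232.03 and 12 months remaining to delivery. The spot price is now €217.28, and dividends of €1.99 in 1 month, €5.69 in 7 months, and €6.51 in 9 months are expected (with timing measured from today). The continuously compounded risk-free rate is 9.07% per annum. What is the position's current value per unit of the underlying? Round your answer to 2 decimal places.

-€8.08

PV(remaining dividends) I = 1.99·e^(−0.0907·1/12) + 5.69·e^(−0.0907·7/12) + 6.51·e^(−0.0907·9/12) = 13.4537
Current forward F = (S − I)·e^(rT) = (217.28 − 13.4537)·e^(0.0907·12/12) = 203.8263 × 1.094940 = 223.1776
Value (long) = (F − K)·e^(−rT) = (223.1776 − 232.03) × 0.913292 = -8.0848
Value = -€8.08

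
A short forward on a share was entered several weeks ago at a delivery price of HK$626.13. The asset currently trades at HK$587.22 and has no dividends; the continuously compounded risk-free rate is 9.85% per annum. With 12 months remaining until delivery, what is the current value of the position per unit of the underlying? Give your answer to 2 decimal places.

-HK$19.82

Current fair forward for the remaining 12 months: F = S·e^(r·T), r = 0.0985
F = 587.22 · e^(0.0985 × 12/12) = 587.22 × 1.103514 = 648.0055
Value of long forward = (F − K)·e^(−rT) = (648.0055 − 626.13) · e^(−0.0985·12/12)
= 21.8755 × 0.906196 = 19.82
Short position value = −(long value) = -HK$19.82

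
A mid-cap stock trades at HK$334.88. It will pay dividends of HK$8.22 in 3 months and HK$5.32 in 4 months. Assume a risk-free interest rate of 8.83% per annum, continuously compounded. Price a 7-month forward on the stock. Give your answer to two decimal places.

PV(dividends) I = 8.22·e^(−0.0883·3/12) + 5.32·e^(−0.0883·4/12)
I = 8.0405 + 5.1657 = 13.2062
F = (S − I)·e^(rT) = (334.88 − 13.2062) · e^(0.0883·7/12)
= 321.6738 · e^0.051508 = 321.6738 × 1.052858 = HK$338.68

HK$338.68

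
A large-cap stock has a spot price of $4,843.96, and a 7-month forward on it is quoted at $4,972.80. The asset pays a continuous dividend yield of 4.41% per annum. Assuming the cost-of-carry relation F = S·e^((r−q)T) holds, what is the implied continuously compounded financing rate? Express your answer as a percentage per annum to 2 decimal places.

8.91%

From F = S·e^((r−q)T): (r − q) = ln(F/S)/T
ln(4972.80/4843.96) = ln(1.026598) = 0.026250
(r − q) = 0.026250 / (7/12) = 0.045000
r = ln(F/S)/T + q = 0.045000 + 0.0441 = 0.089100
r = 8.91%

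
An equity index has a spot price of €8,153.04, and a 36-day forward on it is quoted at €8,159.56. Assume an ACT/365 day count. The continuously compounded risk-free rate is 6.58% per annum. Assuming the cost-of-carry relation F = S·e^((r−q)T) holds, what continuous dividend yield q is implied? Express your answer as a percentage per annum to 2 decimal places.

From F = S·e^((r−q)T): (r − q) = ln(F/S)/T
ln(8159.56/8153.04) = ln(1.000800) = 0.000800
(r − q) = 0.000800 / (36/365) = 0.008111
q = r − ln(F/S)/T = 0.0658 − 0.008111 = 0.057689
q = 5.77%

5.77%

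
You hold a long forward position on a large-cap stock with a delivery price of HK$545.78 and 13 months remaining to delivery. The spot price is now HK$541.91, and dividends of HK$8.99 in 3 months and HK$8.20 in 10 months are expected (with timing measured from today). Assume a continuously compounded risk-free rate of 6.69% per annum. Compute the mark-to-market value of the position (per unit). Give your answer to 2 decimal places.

HK$17.69

PV(remaining dividends) I = 8.99·e^(−0.0669·3/12) + 8.20·e^(−0.0669·10/12) = 16.5963
Current forward F = (S − I)·e^(rT) = (541.91 − 16.5963)·e^(0.0669·13/12) = 525.3137 × 1.075166 = 564.7994
Value (long) = (F − K)·e^(−rT) = (564.7994 − 545.78) × 0.930089 = 17.6897
Value = HK$17.69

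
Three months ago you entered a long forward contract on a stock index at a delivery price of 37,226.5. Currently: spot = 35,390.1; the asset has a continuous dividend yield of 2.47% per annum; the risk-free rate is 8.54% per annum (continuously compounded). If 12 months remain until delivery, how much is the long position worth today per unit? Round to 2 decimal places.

347.35

Current fair forward for the remaining 12 months: F = S·e^((r − q)·T), (r − q) = 0.0854 − 0.0247 = 0.0607
F = 35390.1 · e^(0.0607 × 12/12) = 35390.1 × 1.06258009 = 37604.8156
Value of long forward = (F − K)·e^(−rT) = (37604.8156 − 37226.5) · e^(−0.0854·12/12)
= 378.3156 × 0.91814495 = 347.35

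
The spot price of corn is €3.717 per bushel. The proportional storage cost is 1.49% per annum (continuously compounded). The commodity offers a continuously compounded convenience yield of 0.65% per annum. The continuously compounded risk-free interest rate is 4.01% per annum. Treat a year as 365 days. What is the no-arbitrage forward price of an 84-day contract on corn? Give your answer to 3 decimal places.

€3.759 per bushel

Net carry = r + u − y = 0.0401 + 0.0149 − 0.0065 = 0.0485
F = S·e^((r+u−y)T) = 3.717 · e^(0.0485 × 84/365) = 3.717 · e^0.011162
= 3.717 × 1.011225 = €3.759 per bushel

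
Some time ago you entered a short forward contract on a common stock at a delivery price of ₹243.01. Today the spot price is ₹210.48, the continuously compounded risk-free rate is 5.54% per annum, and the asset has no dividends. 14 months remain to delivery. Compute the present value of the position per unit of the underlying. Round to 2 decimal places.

Current fair forward for the remaining 14 months: F = S·e^(r·T), r = 0.0554
F = 210.48 · e^(0.0554 × 14/12) = 210.48 × 1.066768 = 224.5333
Value of long forward = (F − K)·e^(−rT) = (224.5333 − 243.01) · e^(−0.0554·14/12)
= -18.4767 × 0.937411 = -17.32
Short position value = −(long value) = ₹17.32

₹17.32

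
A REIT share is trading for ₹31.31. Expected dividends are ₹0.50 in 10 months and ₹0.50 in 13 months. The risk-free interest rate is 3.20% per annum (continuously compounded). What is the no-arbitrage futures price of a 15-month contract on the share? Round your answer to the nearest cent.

₹31.58

PV(dividends) I = 0.50·e^(−0.0320·10/12) + 0.50·e^(−0.0320·13/12)
I = 0.4868 + 0.4830 = 0.9698
F = (S − I)·e^(rT) = (31.31 − 0.9698) · e^(0.0320·15/12)
= 30.3402 · e^0.040000 = 30.3402 × 1.040811 = ₹31.58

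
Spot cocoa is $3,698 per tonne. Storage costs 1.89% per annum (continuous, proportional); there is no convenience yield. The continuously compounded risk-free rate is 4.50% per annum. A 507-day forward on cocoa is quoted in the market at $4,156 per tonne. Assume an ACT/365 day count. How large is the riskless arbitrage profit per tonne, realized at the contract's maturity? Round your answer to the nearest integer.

$115 per tonne

Fair forward: F* = S·e^(carry·T), with carry = (r + u) = 0.0450 + 0.0189 = 0.0639
F* = 3698 · e^(0.0639 × 507/365) = 3698 · e^0.088760 = 3698 × 1.092818 = $4041.2410
Market $4156 > fair $4041.2410: forward overpriced → cash-and-carry (buy spot, short the forward).
At maturity, profit = |F_mkt − F*| = |4156 − 4041.2410| = $115 per tonne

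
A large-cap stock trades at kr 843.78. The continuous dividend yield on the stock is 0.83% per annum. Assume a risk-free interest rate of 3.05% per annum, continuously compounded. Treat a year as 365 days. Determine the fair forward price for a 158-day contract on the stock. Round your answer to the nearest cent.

F = S·e^((r − q)T) = 843.78 · e^((0.0305 − 0.0083) × 158/365)
= 843.78 · e^0.009610 = 843.78 × 1.009656
F = kr 851.93

kr 851.93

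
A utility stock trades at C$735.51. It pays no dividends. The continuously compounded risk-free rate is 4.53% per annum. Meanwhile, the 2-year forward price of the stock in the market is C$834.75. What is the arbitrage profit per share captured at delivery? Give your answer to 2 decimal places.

C$29.49 per share

Fair forward: F* = S·e^(carry·T), with carry = r = 0.0453
F* = 735.51 · e^(0.0453 × 2) = 735.51 · e^0.090600 = 735.51 × 1.094831 = C$805.2591
Market C$834.75 > fair C$805.2591: forward overpriced → cash-and-carry (buy spot, short the forward).
At maturity, profit = |F_mkt − F*| = |834.75 − 805.2591| = C$29.49 per share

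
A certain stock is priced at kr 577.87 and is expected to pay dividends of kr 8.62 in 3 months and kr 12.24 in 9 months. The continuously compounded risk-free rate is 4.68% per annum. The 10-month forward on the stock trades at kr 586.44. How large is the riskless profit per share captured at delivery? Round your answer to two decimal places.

PV(dividends) I = 8.62·e^(−0.0468·3/12) + 12.24·e^(−0.0468·9/12) = 20.3376
Fair forward F* = (S − I)·e^(rT) = (577.87 − 20.3376)·e^0.039000 = 557.5324 × 1.039770 = 579.7055
Market kr 586.44 > fair 579.7055: forward overpriced → cash-and-carry (borrow at r, buy the stock and collect the dividends, short the forward).
Profit at T = |F_mkt − F*| = |586.44 − 579.7055| = kr 6.73 per share

kr 6.73 per share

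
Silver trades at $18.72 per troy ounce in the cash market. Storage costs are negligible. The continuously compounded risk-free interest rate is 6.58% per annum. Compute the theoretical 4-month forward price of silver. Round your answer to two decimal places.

$19.14 per troy ounce

F = S·e^(rT) = 18.72 · e^(0.0658 × 4/12) = 18.72 · e^0.021933
= 18.72 × 1.022175 = $19.14 per troy ounce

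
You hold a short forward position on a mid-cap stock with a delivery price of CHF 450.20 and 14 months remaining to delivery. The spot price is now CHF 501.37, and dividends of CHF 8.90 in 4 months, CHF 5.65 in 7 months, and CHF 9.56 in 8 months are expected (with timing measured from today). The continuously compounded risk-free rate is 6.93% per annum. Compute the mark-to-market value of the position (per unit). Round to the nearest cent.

-CHF 62.88

PV(remaining dividends) I = 8.90·e^(−0.0693·4/12) + 5.65·e^(−0.0693·7/12) + 9.56·e^(−0.0693·8/12) = 23.2513
Current forward F = (S − I)·e^(rT) = (501.37 − 23.2513)·e^(0.0693·14/12) = 478.1187 × 1.084208 = 518.3801
Value (long) = (F − K)·e^(−rT) = (518.3801 − 450.20) × 0.922332 = 62.8847
Short position value = −(long value) = -CHF 62.88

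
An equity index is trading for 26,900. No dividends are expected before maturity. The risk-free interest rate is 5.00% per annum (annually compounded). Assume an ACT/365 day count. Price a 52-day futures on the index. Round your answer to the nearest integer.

F = S · (1+r)^T
= 26900 × 1.006975
F = 27,088

27,088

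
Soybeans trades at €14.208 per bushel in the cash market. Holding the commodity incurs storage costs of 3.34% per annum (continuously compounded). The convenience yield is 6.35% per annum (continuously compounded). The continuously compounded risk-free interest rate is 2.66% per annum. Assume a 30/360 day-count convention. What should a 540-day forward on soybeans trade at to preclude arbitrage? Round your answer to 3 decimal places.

Net carry = r + u − y = 0.0266 + 0.0334 − 0.0635 = -0.0035
F = S·e^((r+u−y)T) = 14.208 · e^(-0.0035 × 540/360) = 14.208 · e^-0.005250
= 14.208 × 0.994764 = €14.134 per bushel

€14.134 per bushel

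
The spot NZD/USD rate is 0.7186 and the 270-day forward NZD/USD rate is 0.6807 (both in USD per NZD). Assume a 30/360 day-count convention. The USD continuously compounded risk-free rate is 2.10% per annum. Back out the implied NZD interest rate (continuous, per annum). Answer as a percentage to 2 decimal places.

F = S·e^((r_USD − r_NZD)T) ⇒ r_NZD = r_USD − ln(F/S)/T
ln(0.6807/0.7186) = -0.054183; /(270/360) = -0.072244
r_NZD = 0.0210 + 0.072244 = 0.093244
r_NZD = 9.32%

9.32%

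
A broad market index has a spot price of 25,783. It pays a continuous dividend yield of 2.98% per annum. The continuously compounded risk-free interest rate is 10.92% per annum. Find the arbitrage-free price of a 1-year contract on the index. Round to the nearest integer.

27,914

F = S·e^((r − q)T) = 25783 · e^((0.1092 − 0.0298) × 12/12)
= 25783 · e^0.079400 = 25783 × 1.082637
F = 27,914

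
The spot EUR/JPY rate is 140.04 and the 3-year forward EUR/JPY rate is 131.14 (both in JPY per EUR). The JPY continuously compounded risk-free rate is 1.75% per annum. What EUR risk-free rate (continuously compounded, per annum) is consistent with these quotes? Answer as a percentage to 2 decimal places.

3.94%

F = S·e^((r_JPY − r_EUR)T) ⇒ r_EUR = r_JPY − ln(F/S)/T
ln(131.14/140.04) = -0.065663; /(3) = -0.021888
r_EUR = 0.0175 + 0.021888 = 0.039388
r_EUR = 3.94%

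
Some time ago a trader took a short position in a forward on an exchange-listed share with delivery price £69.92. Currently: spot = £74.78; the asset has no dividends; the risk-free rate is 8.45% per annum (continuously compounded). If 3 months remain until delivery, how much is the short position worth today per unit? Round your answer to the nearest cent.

-£6.32

Current fair forward for the remaining 3 months: F = S·e^(r·T), r = 0.0845
F = 74.78 · e^(0.0845 × 3/12) = 74.78 × 1.021350 = 76.3766
Value of long forward = (F − K)·e^(−rT) = (76.3766 − 69.92) · e^(−0.0845·3/12)
= 6.4566 × 0.979097 = 6.32
Short position value = −(long value) = -£6.32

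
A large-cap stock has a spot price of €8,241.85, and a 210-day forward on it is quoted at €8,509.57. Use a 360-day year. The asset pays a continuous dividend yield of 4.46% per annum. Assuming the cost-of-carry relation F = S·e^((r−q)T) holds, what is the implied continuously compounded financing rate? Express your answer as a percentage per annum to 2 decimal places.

9.94%

From F = S·e^((r−q)T): (r − q) = ln(F/S)/T
ln(8509.57/8241.85) = ln(1.032483) = 0.031967
(r − q) = 0.031967 / (210/360) = 0.054801
r = ln(F/S)/T + q = 0.054801 + 0.0446 = 0.099401
r = 9.94%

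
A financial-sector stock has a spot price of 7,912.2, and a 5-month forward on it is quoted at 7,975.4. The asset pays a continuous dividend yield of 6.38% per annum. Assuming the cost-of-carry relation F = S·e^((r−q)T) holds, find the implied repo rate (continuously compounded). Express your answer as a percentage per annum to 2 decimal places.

From F = S·e^((r−q)T): (r − q) = ln(F/S)/T
ln(7975.4/7912.2) = ln(1.007988) = 0.007956
(r − q) = 0.007956 / (5/12) = 0.019094
r = ln(F/S)/T + q = 0.019094 + 0.0638 = 0.082894
r = 8.29%

8.29%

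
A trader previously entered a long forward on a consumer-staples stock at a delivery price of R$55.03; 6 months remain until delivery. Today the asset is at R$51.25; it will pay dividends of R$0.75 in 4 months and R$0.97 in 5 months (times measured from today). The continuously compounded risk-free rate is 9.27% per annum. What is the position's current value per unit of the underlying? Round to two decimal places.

-R$2.95

PV(remaining dividends) I = 0.75·e^(−0.0927·4/12) + 0.97·e^(−0.0927·5/12) = 1.6604
Current forward F = (S − I)·e^(rT) = (51.25 − 1.6604)·e^(0.0927·6/12) = 49.5896 × 1.047441 = 51.9422
Value (long) = (F − K)·e^(−rT) = (51.9422 − 55.03) × 0.954708 = -2.9479
Value = -R$2.95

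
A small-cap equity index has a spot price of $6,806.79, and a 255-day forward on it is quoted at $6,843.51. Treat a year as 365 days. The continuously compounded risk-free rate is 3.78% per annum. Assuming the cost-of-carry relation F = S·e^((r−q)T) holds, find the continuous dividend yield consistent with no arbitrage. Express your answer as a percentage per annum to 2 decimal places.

From F = S·e^((r−q)T): (r − q) = ln(F/S)/T
ln(6843.51/6806.79) = ln(1.005395) = 0.005380
(r − q) = 0.005380 / (255/365) = 0.007701
q = r − ln(F/S)/T = 0.0378 − 0.007701 = 0.030099
q = 3.01%

3.01%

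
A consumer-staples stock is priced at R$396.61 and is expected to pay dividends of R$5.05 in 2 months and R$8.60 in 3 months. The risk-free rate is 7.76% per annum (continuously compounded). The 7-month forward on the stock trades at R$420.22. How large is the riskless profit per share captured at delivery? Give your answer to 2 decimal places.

PV(dividends) I = 5.05·e^(−0.0776·2/12) + 8.60·e^(−0.0776·3/12) = 13.4199
Fair forward F* = (S − I)·e^(rT) = (396.61 − 13.4199)·e^0.045267 = 383.1901 × 1.046307 = 400.9345
Market R$420.22 > fair 400.9345: forward overpriced → cash-and-carry (borrow at r, buy the stock and collect the dividends, short the forward).
Profit at T = |F_mkt − F*| = |420.22 − 400.9345| = R$19.29 per share

R$19.29 per share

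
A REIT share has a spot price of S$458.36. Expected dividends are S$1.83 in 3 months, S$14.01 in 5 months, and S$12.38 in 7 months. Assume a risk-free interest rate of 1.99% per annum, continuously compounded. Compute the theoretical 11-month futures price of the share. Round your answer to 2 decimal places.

PV(dividends) I = 1.83·e^(−0.0199·3/12) + 14.01·e^(−0.0199·5/12) + 12.38·e^(−0.0199·7/12)
I = 1.8209 + 13.8943 + 12.2371 = 27.9523
F = (S − I)·e^(rT) = (458.36 − 27.9523) · e^(0.0199·11/12)
= 430.4077 · e^0.018242 = 430.4077 × 1.018409 = S$438.33

S$438.33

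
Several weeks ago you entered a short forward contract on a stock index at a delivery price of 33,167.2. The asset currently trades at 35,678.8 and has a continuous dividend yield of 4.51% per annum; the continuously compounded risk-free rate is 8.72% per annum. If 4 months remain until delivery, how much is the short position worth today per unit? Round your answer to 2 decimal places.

Current fair forward for the remaining 4 months: F = S·e^((r − q)·T), (r − q) = 0.0872 − 0.0451 = 0.0421
F = 35678.8 · e^(0.0421 × 4/12) = 35678.8 × 1.01413226 = 36183.0221
Value of long forward = (F − K)·e^(−rT) = (36183.0221 − 33167.2) · e^(−0.0872·4/12)
= 3015.8221 × 0.97135171 = 2929.42
Short position value = −(long value) = -2929.42

-2929.42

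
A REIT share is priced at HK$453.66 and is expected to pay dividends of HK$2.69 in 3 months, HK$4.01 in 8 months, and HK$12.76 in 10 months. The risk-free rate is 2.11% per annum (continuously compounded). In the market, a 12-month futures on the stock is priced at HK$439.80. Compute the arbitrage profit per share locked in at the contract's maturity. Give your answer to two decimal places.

PV(dividends) I = 2.69·e^(−0.0211·3/12) + 4.01·e^(−0.0211·8/12) + 12.76·e^(−0.0211·10/12) = 19.1674
Fair futures F* = (S − I)·e^(rT) = (453.66 − 19.1674)·e^0.021100 = 434.4926 × 1.021324 = 443.7577
Market HK$439.80 < fair 443.7577: forward underpriced → reverse cash-and-carry (short the stock, invest proceeds at r, pay the dividends, go long the forward).
Profit at T = |F_mkt − F*| = |439.80 − 443.7577| = HK$3.96 per share

HK$3.96 per share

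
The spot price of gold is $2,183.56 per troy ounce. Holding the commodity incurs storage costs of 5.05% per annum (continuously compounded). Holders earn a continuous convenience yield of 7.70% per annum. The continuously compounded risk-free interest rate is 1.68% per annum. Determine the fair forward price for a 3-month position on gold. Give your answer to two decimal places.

Net carry = r + u − y = 0.0168 + 0.0505 − 0.0770 = -0.0097
F = S·e^((r+u−y)T) = 2183.56 · e^(-0.0097 × 3/12) = 2183.56 · e^-0.00242500
= 2183.56 × 0.99757794 = $2,178.27 per troy ounce

$2,178.27 per troy ounce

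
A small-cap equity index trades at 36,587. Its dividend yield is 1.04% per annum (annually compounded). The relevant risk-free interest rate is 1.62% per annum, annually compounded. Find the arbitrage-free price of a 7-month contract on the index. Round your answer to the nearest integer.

36,709

F = S · (1+r)^T / (1+q)^T
= 36587 × 1.009418 / 1.006054 = 36587 × 1.003344
F = 36,709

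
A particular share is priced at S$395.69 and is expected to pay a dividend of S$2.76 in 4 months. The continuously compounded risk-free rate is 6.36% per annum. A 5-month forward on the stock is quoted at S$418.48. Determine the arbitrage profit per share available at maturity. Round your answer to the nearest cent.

PV(dividends) I = 2.76·e^(−0.0636·4/12) = 2.7021
Fair forward F* = (S − I)·e^(rT) = (395.69 − 2.7021)·e^0.026500 = 392.9879 × 1.026854 = 403.5412
Market S$418.48 > fair 403.5412: forward overpriced → cash-and-carry (borrow at r, buy the stock and collect the dividends, short the forward).
Profit at T = |F_mkt − F*| = |418.48 − 403.5412| = S$14.94 per share

S$14.94 per share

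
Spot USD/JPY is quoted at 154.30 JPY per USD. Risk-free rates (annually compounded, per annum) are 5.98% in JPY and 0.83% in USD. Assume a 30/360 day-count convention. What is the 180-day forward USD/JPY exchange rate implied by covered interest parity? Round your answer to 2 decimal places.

158.19

By covered interest parity, F = S · (1+r_JPY)^T / (1+r_USD)^T
= 154.30 × 1.029466 / 1.004141 = 154.30 × 1.025221
F = 158.19 JPY per USD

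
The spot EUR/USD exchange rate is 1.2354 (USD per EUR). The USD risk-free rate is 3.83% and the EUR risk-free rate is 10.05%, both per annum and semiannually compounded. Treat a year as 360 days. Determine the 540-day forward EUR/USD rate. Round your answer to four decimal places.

By covered interest parity, F = S · (1+r_USD/2)^(2T) / (1+r_EUR/2)^(2T)
= 1.2354 × 1.058557 / 1.158452 = 1.2354 × 0.913769
F = 1.1289 USD per EUR

1.1289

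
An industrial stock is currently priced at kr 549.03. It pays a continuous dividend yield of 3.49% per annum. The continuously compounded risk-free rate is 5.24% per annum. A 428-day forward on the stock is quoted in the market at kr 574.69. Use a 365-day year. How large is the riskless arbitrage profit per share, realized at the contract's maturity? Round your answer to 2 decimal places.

kr 14.28 per share

Fair forward: F* = S·e^(carry·T), with carry = (r − q) = 0.0524 − 0.0349 = 0.0175
F* = 549.03 · e^(0.0175 × 428/365) = 549.03 · e^0.020521 = 549.03 × 1.020733 = kr 560.4130
Market kr 574.69 > fair kr 560.4130: forward overpriced → cash-and-carry (buy spot, short the forward).
At maturity, profit = |F_mkt − F*| = |574.69 − 560.4130| = kr 14.28 per share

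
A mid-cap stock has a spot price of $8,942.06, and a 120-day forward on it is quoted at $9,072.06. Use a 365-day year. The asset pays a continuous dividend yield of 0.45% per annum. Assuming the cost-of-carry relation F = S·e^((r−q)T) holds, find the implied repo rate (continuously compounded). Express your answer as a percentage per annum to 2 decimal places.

4.84%

From F = S·e^((r−q)T): (r − q) = ln(F/S)/T
ln(9072.06/8942.06) = ln(1.014538) = 0.014433
(r − q) = 0.014433 / (120/365) = 0.043900
r = ln(F/S)/T + q = 0.043900 + 0.0045 = 0.048400
r = 4.84%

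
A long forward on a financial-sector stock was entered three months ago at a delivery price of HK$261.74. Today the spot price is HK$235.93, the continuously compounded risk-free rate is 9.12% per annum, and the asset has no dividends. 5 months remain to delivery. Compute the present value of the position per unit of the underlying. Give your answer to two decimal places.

-HK$16.05

Current fair forward for the remaining 5 months: F = S·e^(r·T), r = 0.0912
F = 235.93 · e^(0.0912 × 5/12) = 235.93 × 1.038731 = 245.0678
Value of long forward = (F − K)·e^(−rT) = (245.0678 − 261.74) · e^(−0.0912·5/12)
= -16.6722 × 0.962713 = -16.05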